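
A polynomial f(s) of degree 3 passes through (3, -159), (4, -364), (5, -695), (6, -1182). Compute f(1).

-7

Using the Lagrange interpolation formula with nodes 3, 4, 5, 6:
  L_0(s) = (s - 4)(s - 5)(s - 6) / -6
  L_1(s) = (s - 3)(s - 5)(s - 6) / 2
  L_2(s) = (s - 3)(s - 4)(s - 6) / -2
  L_3(s) = (s - 3)(s - 4)(s - 5) / 6
Then f(s) = -159·L_0(s) - 364·L_1(s) - 695·L_2(s) - 1182·L_3(s).
Expanding and collecting terms gives f(s) = -5s^3 - 3s^2 + s.
Evaluating at s = 1: f(1) = -7.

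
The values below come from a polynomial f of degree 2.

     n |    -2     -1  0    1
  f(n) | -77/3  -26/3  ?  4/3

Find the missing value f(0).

1/3

The 3 known points determine the degree-2 polynomial uniquely.
Write f(n) = an^2 + bn + c. Substituting each data point gives a linear system:
  4a - 2b + c = -77/3
  a - b + c = -26/3
  a + b + c = 4/3
Solving the system yields a = -4, b = 5, c = 1/3.
So f(n) = -4n^2 + 5n + 1/3.
Then f(0) = 1/3.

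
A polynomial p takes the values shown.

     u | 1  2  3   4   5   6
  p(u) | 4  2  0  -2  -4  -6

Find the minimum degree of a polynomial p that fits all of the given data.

Forward differences of the values at u = 1, 2, 3, 4, 5, 6:
  p  : 4  2  0  -2  -4  -6
  Δ  : -2  -2  -2  -2  -2
  Δ^2: 0  0  0  0
  Δ^3: 0  0  0
  Δ^4: 0  0
  Δ^5: 0
The first differences are constant (-2) and nonzero, while all higher differences vanish, so the minimal degree is 1.

1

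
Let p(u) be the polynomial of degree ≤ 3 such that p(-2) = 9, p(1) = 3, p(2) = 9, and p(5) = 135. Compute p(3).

Using the Lagrange interpolation formula with nodes -2, 1, 2, 5:
  L_0(u) = (u - 1)(u - 2)(u - 5) / -84
  L_1(u) = (u + 2)(u - 2)(u - 5) / 12
  L_2(u) = (u + 2)(u - 1)(u - 5) / -12
  L_3(u) = (u + 2)(u - 1)(u - 2) / 84
Then p(u) = 9·L_0(u) + 3·L_1(u) + 9·L_2(u) + 135·L_3(u).
Expanding and collecting terms gives p(u) = u³ + u² - 4u + 5.
Evaluating at u = 3: p(3) = 29.

29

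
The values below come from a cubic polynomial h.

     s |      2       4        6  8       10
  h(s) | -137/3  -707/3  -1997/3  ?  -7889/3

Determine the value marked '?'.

On equispaced nodes a degree-3 polynomial has vanishing fourth forward difference, so
  h(2) - 4·h(4) + 6·h(6) - 4·h(8) + h(10) = 0.
Substituting the known values and solving for h(8):
  -4·h(8) = 17180/3
  h(8) = -4295/3.

-4295/3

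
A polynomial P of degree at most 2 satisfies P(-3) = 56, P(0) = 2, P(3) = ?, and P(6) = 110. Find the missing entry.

The 3 known points determine the degree-2 polynomial uniquely.
Write P(u) = au^2 + bu + c. Substituting each data point gives a linear system:
  9a - 3b + c = 56
  c = 2
  36a + 6b + c = 110
Solving the system yields a = 4, b = -6, c = 2.
So P(u) = 4u^2 - 6u + 2.
Then P(3) = 20.

20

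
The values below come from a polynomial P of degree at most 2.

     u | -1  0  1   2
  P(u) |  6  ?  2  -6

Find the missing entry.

On equispaced nodes a degree-2 polynomial has vanishing third forward difference, so
  - P(-1) + 3·P(0) - 3·P(1) + P(2) = 0.
Substituting the known values and solving for P(0):
  3·P(0) = 18
  P(0) = 6.

6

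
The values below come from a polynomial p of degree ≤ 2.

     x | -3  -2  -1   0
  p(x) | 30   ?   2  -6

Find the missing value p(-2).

The 3 known points determine the degree-2 polynomial uniquely.
Write p(x) = ax^2 + bx + c. Substituting each data point gives a linear system:
  9a - 3b + c = 30
  a - b + c = 2
  c = -6
Solving the system yields a = 2, b = -6, c = -6.
So p(x) = 2x^2 - 6x - 6.
Then p(-2) = 14.

14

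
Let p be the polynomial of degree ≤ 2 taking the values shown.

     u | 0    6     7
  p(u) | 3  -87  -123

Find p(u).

p(u) = -3u^2 + 3u + 3

Using the Lagrange interpolation formula with nodes 0, 6, 7:
  L_0(u) = (u - 6)(u - 7) / 42
  L_1(u) = u(u - 7) / -6
  L_2(u) = u(u - 6) / 7
Then p(u) = 3·L_0(u) - 87·L_1(u) - 123·L_2(u).
Expanding and collecting terms gives p(u) = -3u^2 + 3u + 3.
Check: p(7) = -123. ✓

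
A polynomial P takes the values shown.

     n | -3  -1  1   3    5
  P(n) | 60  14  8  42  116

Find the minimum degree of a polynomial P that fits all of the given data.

Forward differences of the values at n = -3, -1, 1, 3, 5:
  P  : 60  14  8  42  116
  Δ  : -46  -6  34  74
  Δ^2: 40  40  40
  Δ^3: 0  0
  Δ^4: 0
The second differences are constant (40) and nonzero, while all higher differences vanish, so the minimal degree is 2.

2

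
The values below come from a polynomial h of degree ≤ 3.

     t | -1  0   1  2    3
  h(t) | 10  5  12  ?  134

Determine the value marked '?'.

On equispaced nodes a degree-3 polynomial has vanishing fourth forward difference, so
  h(-1) - 4·h(0) + 6·h(1) - 4·h(2) + h(3) = 0.
Substituting the known values and solving for h(2):
  -4·h(2) = -196
  h(2) = 49.

49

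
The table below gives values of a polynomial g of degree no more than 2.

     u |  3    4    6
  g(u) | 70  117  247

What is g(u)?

g(u) = 6u^2 + 5u + 1

Write g(u) = au^2 + bu + c. Substituting each data point gives a linear system:
  9a + 3b + c = 70
  16a + 4b + c = 117
  36a + 6b + c = 247
Solving the system yields a = 6, b = 5, c = 1.
So g(u) = 6u² + 5u + 1.
Check: g(4) = 117. ✓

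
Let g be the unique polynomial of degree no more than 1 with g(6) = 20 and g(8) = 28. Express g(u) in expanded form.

g(u) = 4u - 4

Write g(u) = au + b. Substituting each data point gives a linear system:
  6a + b = 20
  8a + b = 28
Solving the system yields a = 4, b = -4.
So g(u) = 4u - 4.
Check: g(6) = 20. ✓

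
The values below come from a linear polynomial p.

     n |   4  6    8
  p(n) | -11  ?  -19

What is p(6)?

-15

On equispaced nodes a degree-1 polynomial has vanishing second forward difference, so
  p(4) - 2·p(6) + p(8) = 0.
Substituting the known values and solving for p(6):
  -2·p(6) = 30
  p(6) = -15.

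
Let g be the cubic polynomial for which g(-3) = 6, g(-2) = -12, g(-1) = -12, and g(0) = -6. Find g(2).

Forward differences of the values at s = -3, -2, -1, 0:
  g  : 6  -12  -12  -6
  Δ  : -18  0  6
  Δ^2: 18  6
  Δ^3: -12
The third differences are constant, confirming degree 3.
Interpolating (Newton forward form) and evaluating at s = 2 gives g(2) = -24.

-24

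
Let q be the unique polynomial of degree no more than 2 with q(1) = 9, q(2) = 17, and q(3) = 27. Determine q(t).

Write q(t) = at^2 + bt + c. Substituting each data point gives a linear system:
  a + b + c = 9
  4a + 2b + c = 17
  9a + 3b + c = 27
Solving the system yields a = 1, b = 5, c = 3.
So q(t) = t^2 + 5t + 3.
Check: q(1) = 9. ✓

q(t) = t^2 + 5t + 3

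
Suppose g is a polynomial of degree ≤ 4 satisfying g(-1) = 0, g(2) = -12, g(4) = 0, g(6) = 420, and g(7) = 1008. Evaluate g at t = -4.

Using the Lagrange interpolation formula with nodes -1, 2, 4, 6, 7:
  L_0(t) = (t - 2)(t - 4)(t - 6)(t - 7) / 840
  L_1(t) = (t + 1)(t - 4)(t - 6)(t - 7) / -120
  L_2(t) = (t + 1)(t - 2)(t - 6)(t - 7) / 60
  L_3(t) = (t + 1)(t - 2)(t - 4)(t - 7) / -56
  L_4(t) = (t + 1)(t - 2)(t - 4)(t - 6) / 120
Then g(t) = 0·L_0(t) - 12·L_1(t) + 0·L_2(t) + 420·L_3(t) + 1008·L_4(t).
Expanding and collecting terms gives g(t) = t^4 - 4t^3 - t^2 + 4t.
Evaluating at t = -4: g(-4) = 480.

480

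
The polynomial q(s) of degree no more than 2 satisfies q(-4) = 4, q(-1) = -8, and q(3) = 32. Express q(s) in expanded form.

Write q(s) = as^2 + bs + c. Substituting each data point gives a linear system:
  16a - 4b + c = 4
  a - b + c = -8
  9a + 3b + c = 32
Solving the system yields a = 2, b = 6, c = -4.
So q(s) = 2s² + 6s - 4.
Check: q(3) = 32. ✓

q(s) = 2s^2 + 6s - 4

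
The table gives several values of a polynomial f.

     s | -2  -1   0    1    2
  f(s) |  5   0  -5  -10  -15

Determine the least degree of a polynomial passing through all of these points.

Forward differences of the values at s = -2, -1, 0, 1, 2:
  f  : 5  0  -5  -10  -15
  Δ  : -5  -5  -5  -5
  Δ^2: 0  0  0
  Δ^3: 0  0
  Δ^4: 0
The first differences are constant (-5) and nonzero, while all higher differences vanish, so the minimal degree is 1.

1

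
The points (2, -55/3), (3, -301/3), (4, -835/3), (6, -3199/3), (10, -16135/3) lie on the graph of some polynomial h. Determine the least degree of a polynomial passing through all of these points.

3

Divided differences on the nodes 2, 3, 4, 6, 10:
  order 0: -55/3  -301/3  -835/3  -3199/3  -16135/3
  order 1: -82  -178  -394  -1078
  order 2: -48  -72  -114
  order 3: -6  -6
  order 4: 0
The order-3 divided differences are all -6 (nonzero) and every higher order vanishes, so the data lies on a polynomial of degree exactly 3.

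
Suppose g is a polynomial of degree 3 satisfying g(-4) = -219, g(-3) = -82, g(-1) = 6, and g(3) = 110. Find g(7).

Write g(s) = as^3 + bs^2 + cs + d. Substituting each data point gives a linear system:
  -64a + 16b - 4c + d = -219
  -27a + 9b - 3c + d = -82
  -a + b - c + d = 6
  27a + 9b + 3c + d = 110
Solving the system yields a = 4, b = 1, c = -4, d = 5.
So g(s) = 4s^3 + s^2 - 4s + 5.
Then g(7) = 1398.

1398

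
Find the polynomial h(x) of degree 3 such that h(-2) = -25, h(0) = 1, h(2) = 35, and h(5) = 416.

Using the Lagrange interpolation formula with nodes -2, 0, 2, 5:
  L_0(x) = x(x - 2)(x - 5) / -56
  L_1(x) = (x + 2)(x - 2)(x - 5) / 20
  L_2(x) = (x + 2)x(x - 5) / -24
  L_3(x) = (x + 2)x(x - 2) / 105
Then h(x) = -25·L_0(x) + 1·L_1(x) + 35·L_2(x) + 416·L_3(x).
Expanding and collecting terms gives h(x) = 3x^3 + x^2 + 3x + 1.
Check: h(2) = 35. ✓

h(x) = 3x^3 + x^2 + 3x + 1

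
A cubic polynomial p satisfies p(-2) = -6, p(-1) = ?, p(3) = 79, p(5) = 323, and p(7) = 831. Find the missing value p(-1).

The 4 known points determine the degree-3 polynomial uniquely.
Write p(n) = an^3 + bn^2 + cn + d. Substituting each data point gives a linear system:
  -8a + 4b - 2c + d = -6
  27a + 9b + 3c + d = 79
  125a + 25b + 5c + d = 323
  343a + 49b + 7c + d = 831
Solving the system yields a = 2, b = 3, c = 0, d = -2.
So p(n) = 2n³ + 3n² - 2.
Then p(-1) = -1.

-1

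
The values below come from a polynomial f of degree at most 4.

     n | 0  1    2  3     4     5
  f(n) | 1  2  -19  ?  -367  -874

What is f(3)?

The 5 known points determine the degree-4 polynomial uniquely.
Write f(n) = an^4 + bn^3 + cn^2 + dn + e. Substituting each data point gives a linear system:
  e = 1
  a + b + c + d + e = 2
  16a + 8b + 4c + 2d + e = -19
  256a + 64b + 16c + 4d + e = -367
  625a + 125b + 25c + 5d + e = -874
Solving the system yields a = -1, b = -3, c = 5, d = 0, e = 1.
So f(n) = -n⁴ - 3n³ + 5n² + 1.
Then f(3) = -116.

-116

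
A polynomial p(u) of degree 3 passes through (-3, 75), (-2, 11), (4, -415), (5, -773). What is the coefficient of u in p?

Write p(u) = au^3 + bu^2 + cu + d. Substituting each data point gives a linear system:
  -27a + 9b - 3c + d = 75
  -8a + 4b - 2c + d = 11
  64a + 16b + 4c + d = -415
  125a + 25b + 5c + d = -773
Solving the system yields a = -5, b = -6, c = 1, d = -3.
So p(u) = -5u^3 - 6u^2 + u - 3.
The coefficient of u is 1.

1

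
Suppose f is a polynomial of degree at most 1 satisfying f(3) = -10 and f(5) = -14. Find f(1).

-6

Write f(s) = as + b. Substituting each data point gives a linear system:
  3a + b = -10
  5a + b = -14
Solving the system yields a = -2, b = -4.
So f(s) = -2s - 4.
Then f(1) = -6.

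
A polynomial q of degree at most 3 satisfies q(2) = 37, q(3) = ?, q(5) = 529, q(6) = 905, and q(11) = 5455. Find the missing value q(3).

119

The 4 known points determine the degree-3 polynomial uniquely.
Write q(s) = as^3 + bs^2 + cs + d. Substituting each data point gives a linear system:
  8a + 4b + 2c + d = 37
  125a + 25b + 5c + d = 529
  216a + 36b + 6c + d = 905
  1331a + 121b + 11c + d = 5455
Solving the system yields a = 4, b = 1, c = 1, d = -1.
So q(s) = 4s^3 + s^2 + s - 1.
Then q(3) = 119.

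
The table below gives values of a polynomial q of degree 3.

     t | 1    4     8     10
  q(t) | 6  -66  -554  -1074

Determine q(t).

q(t) = -t^3 - t^2 + 2t + 6

Using the Lagrange interpolation formula with nodes 1, 4, 8, 10:
  L_0(t) = (t - 4)(t - 8)(t - 10) / -189
  L_1(t) = (t - 1)(t - 8)(t - 10) / 72
  L_2(t) = (t - 1)(t - 4)(t - 10) / -56
  L_3(t) = (t - 1)(t - 4)(t - 8) / 108
Then q(t) = 6·L_0(t) - 66·L_1(t) - 554·L_2(t) - 1074·L_3(t).
Expanding and collecting terms gives q(t) = -t^3 - t^2 + 2t + 6.
Check: q(8) = -554. ✓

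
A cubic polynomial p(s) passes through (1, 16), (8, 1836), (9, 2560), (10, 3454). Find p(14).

Write p(s) = as^3 + bs^2 + cs + d. Substituting each data point gives a linear system:
  a + b + c + d = 16
  512a + 64b + 8c + d = 1836
  729a + 81b + 9c + d = 2560
  1000a + 100b + 10c + d = 3454
Solving the system yields a = 3, b = 4, c = 5, d = 4.
So p(s) = 3s^3 + 4s^2 + 5s + 4.
Then p(14) = 9090.

9090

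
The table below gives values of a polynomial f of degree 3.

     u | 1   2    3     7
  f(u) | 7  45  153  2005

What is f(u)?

Using the Lagrange interpolation formula with nodes 1, 2, 3, 7:
  L_0(u) = (u - 2)(u - 3)(u - 7) / -12
  L_1(u) = (u - 1)(u - 3)(u - 7) / 5
  L_2(u) = (u - 1)(u - 2)(u - 7) / -8
  L_3(u) = (u - 1)(u - 2)(u - 3) / 120
Then f(u) = 7·L_0(u) + 45·L_1(u) + 153·L_2(u) + 2005·L_3(u).
Expanding and collecting terms gives f(u) = 6u³ - u² - u + 3.
Check: f(2) = 45. ✓

f(u) = 6u^3 - u^2 - u + 3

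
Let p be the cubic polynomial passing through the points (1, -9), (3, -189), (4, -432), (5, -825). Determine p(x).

p(x) = -6x^3 - 3x^2

Write p(x) = ax^3 + bx^2 + cx + d. Substituting each data point gives a linear system:
  a + b + c + d = -9
  27a + 9b + 3c + d = -189
  64a + 16b + 4c + d = -432
  125a + 25b + 5c + d = -825
Solving the system yields a = -6, b = -3, c = 0, d = 0.
So p(x) = -6x³ - 3x².
Check: p(4) = -432. ✓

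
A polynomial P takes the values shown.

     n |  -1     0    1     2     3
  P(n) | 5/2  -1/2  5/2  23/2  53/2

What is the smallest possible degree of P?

2

Forward differences of the values at n = -1, 0, 1, 2, 3:
  P  : 5/2  -1/2  5/2  23/2  53/2
  Δ  : -3  3  9  15
  Δ^2: 6  6  6
  Δ^3: 0  0
  Δ^4: 0
The second differences are constant (6) and nonzero, while all higher differences vanish, so the minimal degree is 2.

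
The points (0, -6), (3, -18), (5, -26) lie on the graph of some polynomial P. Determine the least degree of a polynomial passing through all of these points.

1

Divided differences on the nodes 0, 3, 5:
  order 0: -6  -18  -26
  order 1: -4  -4
  order 2: 0
The order-1 divided differences are all -4 (nonzero) and every higher order vanishes, so the data lies on a polynomial of degree exactly 1.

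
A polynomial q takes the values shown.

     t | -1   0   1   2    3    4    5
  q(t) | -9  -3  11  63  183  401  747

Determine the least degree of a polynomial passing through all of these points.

3

Forward differences of the values at t = -1, 0, 1, 2, 3, 4, 5:
  q  : -9  -3  11  63  183  401  747
  Δ  : 6  14  52  120  218  346
  Δ^2: 8  38  68  98  128
  Δ^3: 30  30  30  30
  Δ^4: 0  0  0
  Δ^5: 0  0
  Δ^6: 0
The third differences are constant (30) and nonzero, while all higher differences vanish, so the minimal degree is 3.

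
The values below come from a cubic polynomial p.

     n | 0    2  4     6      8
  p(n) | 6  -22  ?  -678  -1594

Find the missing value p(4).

The 4 known points determine the degree-3 polynomial uniquely.
Write p(n) = an^3 + bn^2 + cn + d. Substituting each data point gives a linear system:
  d = 6
  8a + 4b + 2c + d = -22
  216a + 36b + 6c + d = -678
  512a + 64b + 8c + d = -1594
Solving the system yields a = -3, b = -1, c = 0, d = 6.
So p(n) = -3n³ - n² + 6.
Then p(4) = -202.

-202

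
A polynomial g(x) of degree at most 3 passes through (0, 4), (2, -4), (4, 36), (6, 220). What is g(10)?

1404

Using the Lagrange interpolation formula with nodes 0, 2, 4, 6:
  L_0(x) = (x - 2)(x - 4)(x - 6) / -48
  L_1(x) = x(x - 4)(x - 6) / 16
  L_2(x) = x(x - 2)(x - 6) / -16
  L_3(x) = x(x - 2)(x - 4) / 48
Then g(x) = 4·L_0(x) - 4·L_1(x) + 36·L_2(x) + 220·L_3(x).
Expanding and collecting terms gives g(x) = 2x³ - 6x² + 4.
Evaluating at x = 10: g(10) = 1404.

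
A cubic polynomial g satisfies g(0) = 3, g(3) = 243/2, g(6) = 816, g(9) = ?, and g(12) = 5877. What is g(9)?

5145/2

On equispaced nodes a degree-3 polynomial has vanishing fourth forward difference, so
  g(0) - 4·g(3) + 6·g(6) - 4·g(9) + g(12) = 0.
Substituting the known values and solving for g(9):
  -4·g(9) = -10290
  g(9) = 5145/2.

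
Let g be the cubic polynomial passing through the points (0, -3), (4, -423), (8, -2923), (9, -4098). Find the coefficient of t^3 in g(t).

Write g(t) = at^3 + bt^2 + ct + d. Substituting each data point gives a linear system:
  d = -3
  64a + 16b + 4c + d = -423
  512a + 64b + 8c + d = -2923
  729a + 81b + 9c + d = -4098
Solving the system yields a = -5, b = -5, c = -5, d = -3.
So g(t) = -5t^3 - 5t^2 - 5t - 3.
The leading coefficient is -5.

-5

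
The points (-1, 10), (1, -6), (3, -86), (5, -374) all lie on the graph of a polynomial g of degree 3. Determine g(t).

g(t) = -3t^3 + t^2 - 5t + 1

Write g(t) = at^3 + bt^2 + ct + d. Substituting each data point gives a linear system:
  -a + b - c + d = 10
  a + b + c + d = -6
  27a + 9b + 3c + d = -86
  125a + 25b + 5c + d = -374
Solving the system yields a = -3, b = 1, c = -5, d = 1.
So g(t) = -3t^3 + t^2 - 5t + 1.
Check: g(-1) = 10. ✓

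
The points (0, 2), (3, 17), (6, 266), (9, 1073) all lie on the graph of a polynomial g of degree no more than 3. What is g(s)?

g(s) = 2s^3 - 5s^2 + 2s + 2

Using the Lagrange interpolation formula with nodes 0, 3, 6, 9:
  L_0(s) = (s - 3)(s - 6)(s - 9) / -162
  L_1(s) = s(s - 6)(s - 9) / 54
  L_2(s) = s(s - 3)(s - 9) / -54
  L_3(s) = s(s - 3)(s - 6) / 162
Then g(s) = 2·L_0(s) + 17·L_1(s) + 266·L_2(s) + 1073·L_3(s).
Expanding and collecting terms gives g(s) = 2s³ - 5s² + 2s + 2.
Check: g(6) = 266. ✓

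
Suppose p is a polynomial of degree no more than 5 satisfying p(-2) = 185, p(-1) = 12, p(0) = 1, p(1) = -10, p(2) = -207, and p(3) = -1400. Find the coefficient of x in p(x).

Write p(x) = ax^5 + bx^4 + cx^3 + dx^2 + ex + k. Substituting each data point gives a linear system:
  -32a + 16b - 8c + 4d - 2e + k = 185
  -a + b - c + d - e + k = 12
  k = 1
  a + b + c + d + e + k = -10
  32a + 16b + 8c + 4d + 2e + k = -207
  243a + 81b + 27c + 9d + 3e + k = -1400
Solving the system yields a = -5, b = -1, c = -4, d = 1, e = -2, k = 1.
So p(x) = -5x^5 - x^4 - 4x^3 + x^2 - 2x + 1.
The coefficient of x is -2.

-2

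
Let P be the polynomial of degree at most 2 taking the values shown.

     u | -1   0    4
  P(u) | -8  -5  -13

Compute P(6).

Write P(u) = au^2 + bu + c. Substituting each data point gives a linear system:
  a - b + c = -8
  c = -5
  16a + 4b + c = -13
Solving the system yields a = -1, b = 2, c = -5.
So P(u) = -u^2 + 2u - 5.
Then P(6) = -29.

-29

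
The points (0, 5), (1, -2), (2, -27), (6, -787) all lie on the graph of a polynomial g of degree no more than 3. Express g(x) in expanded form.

Write g(x) = ax^3 + bx^2 + cx + d. Substituting each data point gives a linear system:
  d = 5
  a + b + c + d = -2
  8a + 4b + 2c + d = -27
  216a + 36b + 6c + d = -787
Solving the system yields a = -4, b = 3, c = -6, d = 5.
So g(x) = -4x^3 + 3x^2 - 6x + 5.
Check: g(1) = -2. ✓

g(x) = -4x^3 + 3x^2 - 6x + 5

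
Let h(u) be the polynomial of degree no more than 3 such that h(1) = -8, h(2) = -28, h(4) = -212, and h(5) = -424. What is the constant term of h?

Write h(u) = au^3 + bu^2 + cu + d. Substituting each data point gives a linear system:
  a + b + c + d = -8
  8a + 4b + 2c + d = -28
  64a + 16b + 4c + d = -212
  125a + 25b + 5c + d = -424
Solving the system yields a = -4, b = 4, c = -4, d = -4.
So h(u) = -4u³ + 4u² - 4u - 4.
The constant term is -4.

-4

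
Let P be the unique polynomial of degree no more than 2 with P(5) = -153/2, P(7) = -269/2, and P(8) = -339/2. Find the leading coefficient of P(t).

Write P(t) = at^2 + bt + c. Substituting each data point gives a linear system:
  25a + 5b + c = -153/2
  49a + 7b + c = -269/2
  64a + 8b + c = -339/2
Solving the system yields a = -2, b = -5, c = -3/2.
So P(t) = -2t^2 - 5t - 3/2.
The leading coefficient is -2.

-2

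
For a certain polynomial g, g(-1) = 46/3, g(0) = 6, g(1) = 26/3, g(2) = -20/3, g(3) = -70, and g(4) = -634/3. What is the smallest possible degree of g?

Forward differences of the values at x = -1, 0, 1, 2, 3, 4:
  g  : 46/3  6  26/3  -20/3  -70  -634/3
  Δ  : -28/3  8/3  -46/3  -190/3  -424/3
  Δ^2: 12  -18  -48  -78
  Δ^3: -30  -30  -30
  Δ^4: 0  0
  Δ^5: 0
The third differences are constant (-30) and nonzero, while all higher differences vanish, so the minimal degree is 3.

3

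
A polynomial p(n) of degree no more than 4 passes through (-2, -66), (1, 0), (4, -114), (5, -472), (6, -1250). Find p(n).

Write p(n) = an^4 + bn^3 + cn^2 + dn + e. Substituting each data point gives a linear system:
  16a - 8b + 4c - 2d + e = -66
  a + b + c + d + e = 0
  256a + 64b + 16c + 4d + e = -114
  625a + 125b + 25c + 5d + e = -472
  1296a + 216b + 36c + 6d + e = -1250
Solving the system yields a = -2, b = 6, c = 2, d = -4, e = -2.
So p(n) = -2n⁴ + 6n³ + 2n² - 4n - 2.
Check: p(5) = -472. ✓

p(n) = -2n^4 + 6n^3 + 2n^2 - 4n - 2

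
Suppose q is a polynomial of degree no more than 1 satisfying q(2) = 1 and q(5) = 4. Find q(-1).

Write q(u) = au + b. Substituting each data point gives a linear system:
  2a + b = 1
  5a + b = 4
Solving the system yields a = 1, b = -1.
So q(u) = u - 1.
Then q(-1) = -2.

-2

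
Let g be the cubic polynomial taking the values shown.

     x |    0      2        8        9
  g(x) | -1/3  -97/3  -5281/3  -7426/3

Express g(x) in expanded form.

g(x) = -3x^3 - 4x^2 + 4x - 1/3

Using the Lagrange interpolation formula with nodes 0, 2, 8, 9:
  L_0(x) = (x - 2)(x - 8)(x - 9) / -144
  L_1(x) = x(x - 8)(x - 9) / 84
  L_2(x) = x(x - 2)(x - 9) / -48
  L_3(x) = x(x - 2)(x - 8) / 63
Then g(x) = -1/3·L_0(x) - 97/3·L_1(x) - 5281/3·L_2(x) - 7426/3·L_3(x).
Expanding and collecting terms gives g(x) = -3x³ - 4x² + 4x - 1/3.
Check: g(9) = -7426/3. ✓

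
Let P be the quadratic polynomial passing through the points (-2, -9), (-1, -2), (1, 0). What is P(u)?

Write P(u) = au^2 + bu + c. Substituting each data point gives a linear system:
  4a - 2b + c = -9
  a - b + c = -2
  a + b + c = 0
Solving the system yields a = -2, b = 1, c = 1.
So P(u) = -2u² + u + 1.
Check: P(-1) = -2. ✓

P(u) = -2u^2 + u + 1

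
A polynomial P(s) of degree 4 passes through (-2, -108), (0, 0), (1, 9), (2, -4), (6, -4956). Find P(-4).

-1576

Write P(s) = as^4 + bs^3 + cs^2 + ds + e. Substituting each data point gives a linear system:
  16a - 8b + 4c - 2d + e = -108
  e = 0
  a + b + c + d + e = 9
  16a + 8b + 4c + 2d + e = -4
  1296a + 216b + 36c + 6d + e = -4956
Solving the system yields a = -5, b = 6, c = 6, d = 2, e = 0.
So P(s) = -5s⁴ + 6s³ + 6s² + 2s.
Then P(-4) = -1576.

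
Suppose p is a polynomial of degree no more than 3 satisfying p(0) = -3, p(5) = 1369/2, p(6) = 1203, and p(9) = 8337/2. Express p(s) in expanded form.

Using the Lagrange interpolation formula with nodes 0, 5, 6, 9:
  L_0(s) = (s - 5)(s - 6)(s - 9) / -270
  L_1(s) = s(s - 6)(s - 9) / 20
  L_2(s) = s(s - 5)(s - 9) / -18
  L_3(s) = s(s - 5)(s - 6) / 108
Then p(s) = -3·L_0(s) + 1369/2·L_1(s) + 1203·L_2(s) + 8337/2·L_3(s).
Expanding and collecting terms gives p(s) = 6s³ - (5/2)s² - 3.
Check: p(9) = 8337/2. ✓

p(s) = 6s^3 - (5/2)s^2 - 3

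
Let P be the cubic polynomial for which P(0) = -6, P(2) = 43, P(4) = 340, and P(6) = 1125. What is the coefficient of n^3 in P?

Write P(n) = an^3 + bn^2 + cn + d. Substituting each data point gives a linear system:
  d = -6
  8a + 4b + 2c + d = 43
  64a + 16b + 4c + d = 340
  216a + 36b + 6c + d = 1125
Solving the system yields a = 5, b = 1, c = 5/2, d = -6.
So P(n) = 5n^3 + n^2 + (5/2)n - 6.
The leading coefficient is 5.

5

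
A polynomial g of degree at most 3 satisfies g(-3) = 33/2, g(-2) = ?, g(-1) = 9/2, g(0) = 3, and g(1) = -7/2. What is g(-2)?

7

On equispaced nodes a degree-3 polynomial has vanishing fourth forward difference, so
  g(-3) - 4·g(-2) + 6·g(-1) - 4·g(0) + g(1) = 0.
Substituting the known values and solving for g(-2):
  -4·g(-2) = -28
  g(-2) = 7.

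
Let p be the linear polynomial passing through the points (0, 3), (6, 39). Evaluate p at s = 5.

Using the Lagrange interpolation formula with nodes 0, 6:
  L_0(s) = (s - 6) / -6
  L_1(s) = s / 6
Then p(s) = 3·L_0(s) + 39·L_1(s).
Expanding and collecting terms gives p(s) = 6s + 3.
Evaluating at s = 5: p(5) = 33.

33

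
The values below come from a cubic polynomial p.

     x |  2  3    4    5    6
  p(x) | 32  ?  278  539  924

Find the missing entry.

117

On equispaced nodes a degree-3 polynomial has vanishing fourth forward difference, so
  p(2) - 4·p(3) + 6·p(4) - 4·p(5) + p(6) = 0.
Substituting the known values and solving for p(3):
  -4·p(3) = -468
  p(3) = 117.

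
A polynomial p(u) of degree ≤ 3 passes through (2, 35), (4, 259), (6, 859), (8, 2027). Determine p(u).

Using the Lagrange interpolation formula with nodes 2, 4, 6, 8:
  L_0(u) = (u - 4)(u - 6)(u - 8) / -48
  L_1(u) = (u - 2)(u - 6)(u - 8) / 16
  L_2(u) = (u - 2)(u - 4)(u - 8) / -16
  L_3(u) = (u - 2)(u - 4)(u - 6) / 48
Then p(u) = 35·L_0(u) + 259·L_1(u) + 859·L_2(u) + 2027·L_3(u).
Expanding and collecting terms gives p(u) = 4u^3 - u^2 + 6u - 5.
Check: p(2) = 35. ✓

p(u) = 4u^3 - u^2 + 6u - 5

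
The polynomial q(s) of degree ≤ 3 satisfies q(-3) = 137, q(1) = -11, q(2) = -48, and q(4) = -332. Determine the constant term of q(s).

Write q(s) = as^3 + bs^2 + cs + d. Substituting each data point gives a linear system:
  -27a + 9b - 3c + d = 137
  a + b + c + d = -11
  8a + 4b + 2c + d = -48
  64a + 16b + 4c + d = -332
Solving the system yields a = -5, b = 0, c = -2, d = -4.
So q(s) = -5s³ - 2s - 4.
The constant term is -4.

-4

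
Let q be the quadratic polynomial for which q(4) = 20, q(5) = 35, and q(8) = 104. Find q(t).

Write q(t) = at^2 + bt + c. Substituting each data point gives a linear system:
  16a + 4b + c = 20
  25a + 5b + c = 35
  64a + 8b + c = 104
Solving the system yields a = 2, b = -3, c = 0.
So q(t) = 2t^2 - 3t.
Check: q(4) = 20. ✓

q(t) = 2t^2 - 3t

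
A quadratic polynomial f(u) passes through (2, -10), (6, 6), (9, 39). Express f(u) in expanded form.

Write f(u) = au^2 + bu + c. Substituting each data point gives a linear system:
  4a + 2b + c = -10
  36a + 6b + c = 6
  81a + 9b + c = 39
Solving the system yields a = 1, b = -4, c = -6.
So f(u) = u^2 - 4u - 6.
Check: f(9) = 39. ✓

f(u) = u^2 - 4u - 6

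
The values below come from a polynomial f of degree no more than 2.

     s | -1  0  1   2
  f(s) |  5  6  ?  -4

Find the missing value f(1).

3

The 3 known points determine the degree-2 polynomial uniquely.
Write f(s) = as^2 + bs + c. Substituting each data point gives a linear system:
  a - b + c = 5
  c = 6
  4a + 2b + c = -4
Solving the system yields a = -2, b = -1, c = 6.
So f(s) = -2s^2 - s + 6.
Then f(1) = 3.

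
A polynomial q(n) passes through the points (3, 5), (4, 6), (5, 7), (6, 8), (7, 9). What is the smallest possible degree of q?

1

Forward differences of the values at n = 3, 4, 5, 6, 7:
  q  : 5  6  7  8  9
  Δ  : 1  1  1  1
  Δ^2: 0  0  0
  Δ^3: 0  0
  Δ^4: 0
The first differences are constant (1) and nonzero, while all higher differences vanish, so the minimal degree is 1.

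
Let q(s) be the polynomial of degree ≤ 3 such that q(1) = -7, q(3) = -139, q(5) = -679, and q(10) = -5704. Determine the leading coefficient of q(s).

-6

Write q(s) = as^3 + bs^2 + cs + d. Substituting each data point gives a linear system:
  a + b + c + d = -7
  27a + 9b + 3c + d = -139
  125a + 25b + 5c + d = -679
  1000a + 100b + 10c + d = -5704
Solving the system yields a = -6, b = 3, c = 0, d = -4.
So q(s) = -6s³ + 3s² - 4.
The leading coefficient is -6.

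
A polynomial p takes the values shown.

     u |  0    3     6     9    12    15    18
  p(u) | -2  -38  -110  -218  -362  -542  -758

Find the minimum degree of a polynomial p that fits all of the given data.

Forward differences of the values at u = 0, 3, 6, 9, 12, 15, 18:
  p  : -2  -38  -110  -218  -362  -542  -758
  Δ  : -36  -72  -108  -144  -180  -216
  Δ^2: -36  -36  -36  -36  -36
  Δ^3: 0  0  0  0
  Δ^4: 0  0  0
  Δ^5: 0  0
  Δ^6: 0
The second differences are constant (-36) and nonzero, while all higher differences vanish, so the minimal degree is 2.

2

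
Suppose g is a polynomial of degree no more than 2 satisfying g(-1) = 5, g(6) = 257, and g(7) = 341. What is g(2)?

Write g(s) = as^2 + bs + c. Substituting each data point gives a linear system:
  a - b + c = 5
  36a + 6b + c = 257
  49a + 7b + c = 341
Solving the system yields a = 6, b = 6, c = 5.
So g(s) = 6s² + 6s + 5.
Then g(2) = 41.

41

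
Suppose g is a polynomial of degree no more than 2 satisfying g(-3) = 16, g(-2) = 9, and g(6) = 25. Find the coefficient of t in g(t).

-2

Write g(t) = at^2 + bt + c. Substituting each data point gives a linear system:
  9a - 3b + c = 16
  4a - 2b + c = 9
  36a + 6b + c = 25
Solving the system yields a = 1, b = -2, c = 1.
So g(t) = t² - 2t + 1.
The coefficient of t is -2.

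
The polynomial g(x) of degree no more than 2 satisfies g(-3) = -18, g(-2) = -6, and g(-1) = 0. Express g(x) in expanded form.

Write g(x) = ax^2 + bx + c. Substituting each data point gives a linear system:
  9a - 3b + c = -18
  4a - 2b + c = -6
  a - b + c = 0
Solving the system yields a = -3, b = -3, c = 0.
So g(x) = -3x² - 3x.
Check: g(-1) = 0. ✓

g(x) = -3x^2 - 3x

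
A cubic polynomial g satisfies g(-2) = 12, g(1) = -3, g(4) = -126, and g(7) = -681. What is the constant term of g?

-2

Write g(t) = at^3 + bt^2 + ct + d. Substituting each data point gives a linear system:
  -8a + 4b - 2c + d = 12
  a + b + c + d = -3
  64a + 16b + 4c + d = -126
  343a + 49b + 7c + d = -681
Solving the system yields a = -2, b = 0, c = 1, d = -2.
So g(t) = -2t^3 + t - 2.
The constant term is -2.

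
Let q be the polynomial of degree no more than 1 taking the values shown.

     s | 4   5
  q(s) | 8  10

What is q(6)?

12

Write q(s) = as + b. Substituting each data point gives a linear system:
  4a + b = 8
  5a + b = 10
Solving the system yields a = 2, b = 0.
So q(s) = 2s.
Then q(6) = 12.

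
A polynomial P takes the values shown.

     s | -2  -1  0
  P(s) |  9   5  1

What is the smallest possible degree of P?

Forward differences of the values at s = -2, -1, 0:
  P  : 9  5  1
  Δ  : -4  -4
  Δ^2: 0
The first differences are constant (-4) and nonzero, while all higher differences vanish, so the minimal degree is 1.

1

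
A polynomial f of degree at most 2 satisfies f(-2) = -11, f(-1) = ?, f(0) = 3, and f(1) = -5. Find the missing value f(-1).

The 3 known points determine the degree-2 polynomial uniquely.
Write f(n) = an^2 + bn + c. Substituting each data point gives a linear system:
  4a - 2b + c = -11
  c = 3
  a + b + c = -5
Solving the system yields a = -5, b = -3, c = 3.
So f(n) = -5n² - 3n + 3.
Then f(-1) = 1.

1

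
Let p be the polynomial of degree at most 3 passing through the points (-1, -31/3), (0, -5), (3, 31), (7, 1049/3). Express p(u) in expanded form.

Write p(u) = au^3 + bu^2 + cu + d. Substituting each data point gives a linear system:
  -a + b - c + d = -31/3
  d = -5
  27a + 9b + 3c + d = 31
  343a + 49b + 7c + d = 1049/3
Solving the system yields a = 1, b = -1/3, c = 4, d = -5.
So p(u) = u^3 - (1/3)u^2 + 4u - 5.
Check: p(0) = -5. ✓

p(u) = u^3 - (1/3)u^2 + 4u - 5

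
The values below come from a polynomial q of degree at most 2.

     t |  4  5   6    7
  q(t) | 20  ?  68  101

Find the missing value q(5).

On equispaced nodes a degree-2 polynomial has vanishing third forward difference, so
  - q(4) + 3·q(5) - 3·q(6) + q(7) = 0.
Substituting the known values and solving for q(5):
  3·q(5) = 123
  q(5) = 41.

41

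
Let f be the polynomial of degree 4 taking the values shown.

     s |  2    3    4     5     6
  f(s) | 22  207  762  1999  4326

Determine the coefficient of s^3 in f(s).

Write f(s) = as^4 + bs^3 + cs^2 + ds + e. Substituting each data point gives a linear system:
  16a + 8b + 4c + 2d + e = 22
  81a + 27b + 9c + 3d + e = 207
  256a + 64b + 16c + 4d + e = 762
  625a + 125b + 25c + 5d + e = 1999
  1296a + 216b + 36c + 6d + e = 4326
Solving the system yields a = 4, b = -4, c = 1, d = -4, e = -6.
So f(s) = 4s^4 - 4s^3 + s^2 - 4s - 6.
The coefficient of s^3 is -4.

-4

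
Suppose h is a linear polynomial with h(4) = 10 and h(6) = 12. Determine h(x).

h(x) = x + 6

Using the Lagrange interpolation formula with nodes 4, 6:
  L_0(x) = (x - 6) / -2
  L_1(x) = (x - 4) / 2
Then h(x) = 10·L_0(x) + 12·L_1(x).
Expanding and collecting terms gives h(x) = x + 6.
Check: h(6) = 12. ✓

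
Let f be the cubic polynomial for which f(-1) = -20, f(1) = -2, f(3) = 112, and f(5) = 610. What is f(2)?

25

Using the Lagrange interpolation formula with nodes -1, 1, 3, 5:
  L_0(t) = (t - 1)(t - 3)(t - 5) / -48
  L_1(t) = (t + 1)(t - 3)(t - 5) / 16
  L_2(t) = (t + 1)(t - 1)(t - 5) / -16
  L_3(t) = (t + 1)(t - 1)(t - 3) / 48
Then f(t) = -20·L_0(t) - 2·L_1(t) + 112·L_2(t) + 610·L_3(t).
Expanding and collecting terms gives f(t) = 6t³ - 6t² + 3t - 5.
Evaluating at t = 2: f(2) = 25.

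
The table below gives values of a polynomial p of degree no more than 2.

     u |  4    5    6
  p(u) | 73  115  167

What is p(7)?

Forward differences of the values at u = 4, 5, 6:
  p  : 73  115  167
  Δ  : 42  52
  Δ^2: 10
The second differences are constant, confirming degree 2.
Interpolating (Newton forward form) and evaluating at u = 7 gives p(7) = 229.

229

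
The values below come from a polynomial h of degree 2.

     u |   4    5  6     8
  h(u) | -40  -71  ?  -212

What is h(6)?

The 3 known points determine the degree-2 polynomial uniquely.
Write h(u) = au^2 + bu + c. Substituting each data point gives a linear system:
  16a + 4b + c = -40
  25a + 5b + c = -71
  64a + 8b + c = -212
Solving the system yields a = -4, b = 5, c = 4.
So h(u) = -4u² + 5u + 4.
Then h(6) = -110.

-110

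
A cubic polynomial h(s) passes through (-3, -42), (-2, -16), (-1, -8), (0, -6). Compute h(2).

28

Using the Lagrange interpolation formula with nodes -3, -2, -1, 0:
  L_0(s) = (s + 2)(s + 1)s / -6
  L_1(s) = (s + 3)(s + 1)s / 2
  L_2(s) = (s + 3)(s + 2)s / -2
  L_3(s) = (s + 3)(s + 2)(s + 1) / 6
Then h(s) = -42·L_0(s) - 16·L_1(s) - 8·L_2(s) - 6·L_3(s).
Expanding and collecting terms gives h(s) = 2s^3 + 3s^2 + 3s - 6.
Evaluating at s = 2: h(2) = 28.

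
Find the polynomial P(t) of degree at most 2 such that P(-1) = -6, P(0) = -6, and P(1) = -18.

Using the Lagrange interpolation formula with nodes -1, 0, 1:
  L_0(t) = t(t - 1) / 2
  L_1(t) = (t + 1)(t - 1) / -1
  L_2(t) = (t + 1)t / 2
Then P(t) = -6·L_0(t) - 6·L_1(t) - 18·L_2(t).
Expanding and collecting terms gives P(t) = -6t^2 - 6t - 6.
Check: P(1) = -18. ✓

P(t) = -6t^2 - 6t - 6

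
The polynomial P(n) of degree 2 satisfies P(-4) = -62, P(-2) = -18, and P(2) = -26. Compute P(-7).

-188

Write P(n) = an^2 + bn + c. Substituting each data point gives a linear system:
  16a - 4b + c = -62
  4a - 2b + c = -18
  4a + 2b + c = -26
Solving the system yields a = -4, b = -2, c = -6.
So P(n) = -4n^2 - 2n - 6.
Then P(-7) = -188.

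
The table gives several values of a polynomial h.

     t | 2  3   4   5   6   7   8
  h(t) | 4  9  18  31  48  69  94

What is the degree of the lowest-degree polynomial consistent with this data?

2

Forward differences of the values at t = 2, 3, 4, 5, 6, 7, 8:
  h  : 4  9  18  31  48  69  94
  Δ  : 5  9  13  17  21  25
  Δ^2: 4  4  4  4  4
  Δ^3: 0  0  0  0
  Δ^4: 0  0  0
  Δ^5: 0  0
  Δ^6: 0
The second differences are constant (4) and nonzero, while all higher differences vanish, so the minimal degree is 2.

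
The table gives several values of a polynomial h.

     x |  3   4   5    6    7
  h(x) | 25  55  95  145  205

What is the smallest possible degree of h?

2

Forward differences of the values at x = 3, 4, 5, 6, 7:
  h  : 25  55  95  145  205
  Δ  : 30  40  50  60
  Δ^2: 10  10  10
  Δ^3: 0  0
  Δ^4: 0
The second differences are constant (10) and nonzero, while all higher differences vanish, so the minimal degree is 2.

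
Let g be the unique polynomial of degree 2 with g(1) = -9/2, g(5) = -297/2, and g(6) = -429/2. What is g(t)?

Write g(t) = at^2 + bt + c. Substituting each data point gives a linear system:
  a + b + c = -9/2
  25a + 5b + c = -297/2
  36a + 6b + c = -429/2
Solving the system yields a = -6, b = 0, c = 3/2.
So g(t) = -6t^2 + 3/2.
Check: g(6) = -429/2. ✓

g(t) = -6t^2 + 3/2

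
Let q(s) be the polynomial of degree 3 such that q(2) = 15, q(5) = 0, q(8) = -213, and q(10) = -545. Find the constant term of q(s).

-5

Write q(s) = as^3 + bs^2 + cs + d. Substituting each data point gives a linear system:
  8a + 4b + 2c + d = 15
  125a + 25b + 5c + d = 0
  512a + 64b + 8c + d = -213
  1000a + 100b + 10c + d = -545
Solving the system yields a = -1, b = 4, c = 6, d = -5.
So q(s) = -s³ + 4s² + 6s - 5.
The constant term is -5.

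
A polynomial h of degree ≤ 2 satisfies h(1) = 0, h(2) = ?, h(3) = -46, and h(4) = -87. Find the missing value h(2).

On equispaced nodes a degree-2 polynomial has vanishing third forward difference, so
  - h(1) + 3·h(2) - 3·h(3) + h(4) = 0.
Substituting the known values and solving for h(2):
  3·h(2) = -51
  h(2) = -17.

-17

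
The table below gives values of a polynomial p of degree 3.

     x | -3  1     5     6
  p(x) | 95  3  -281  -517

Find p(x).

p(x) = -3x^3 + 3x^2 + 4x - 1

Using the Lagrange interpolation formula with nodes -3, 1, 5, 6:
  L_0(x) = (x - 1)(x - 5)(x - 6) / -288
  L_1(x) = (x + 3)(x - 5)(x - 6) / 80
  L_2(x) = (x + 3)(x - 1)(x - 6) / -32
  L_3(x) = (x + 3)(x - 1)(x - 5) / 45
Then p(x) = 95·L_0(x) + 3·L_1(x) - 281·L_2(x) - 517·L_3(x).
Expanding and collecting terms gives p(x) = -3x^3 + 3x^2 + 4x - 1.
Check: p(5) = -281. ✓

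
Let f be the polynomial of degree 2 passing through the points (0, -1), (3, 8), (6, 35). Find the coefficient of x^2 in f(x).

Write f(x) = ax^2 + bx + c. Substituting each data point gives a linear system:
  c = -1
  9a + 3b + c = 8
  36a + 6b + c = 35
Solving the system yields a = 1, b = 0, c = -1.
So f(x) = x² - 1.
The leading coefficient is 1.

1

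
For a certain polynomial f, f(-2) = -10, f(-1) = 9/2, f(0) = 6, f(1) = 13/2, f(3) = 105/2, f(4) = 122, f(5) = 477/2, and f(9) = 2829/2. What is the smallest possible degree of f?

Divided differences on the nodes -2, -1, 0, 1, 3, 4, 5, 9:
  order 0: -10  9/2  6  13/2  105/2  122  477/2  2829/2
  order 1: 29/2  3/2  1/2  23  139/2  233/2  294
  order 2: -13/2  -1/2  15/2  31/2  47/2  71/2
  order 3: 2  2  2  2  2
  order 4: 0  0  0  0
  order 5: 0  0  0
  order 6: 0  0
  order 7: 0
The order-3 divided differences are all 2 (nonzero) and every higher order vanishes, so the data lies on a polynomial of degree exactly 3.

3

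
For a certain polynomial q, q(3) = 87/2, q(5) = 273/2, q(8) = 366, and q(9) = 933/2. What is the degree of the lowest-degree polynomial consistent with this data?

Divided differences on the nodes 3, 5, 8, 9:
  order 0: 87/2  273/2  366  933/2
  order 1: 93/2  153/2  201/2
  order 2: 6  6
  order 3: 0
The order-2 divided differences are all 6 (nonzero) and every higher order vanishes, so the data lies on a polynomial of degree exactly 2.

2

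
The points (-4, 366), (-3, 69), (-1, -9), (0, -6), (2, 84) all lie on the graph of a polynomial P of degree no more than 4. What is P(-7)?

Using the Lagrange interpolation formula with nodes -4, -3, -1, 0, 2:
  L_0(x) = (x + 3)(x + 1)x(x - 2) / 72
  L_1(x) = (x + 4)(x + 1)x(x - 2) / -30
  L_2(x) = (x + 4)(x + 3)x(x - 2) / 18
  L_3(x) = (x + 4)(x + 3)(x + 1)(x - 2) / -24
  L_4(x) = (x + 4)(x + 3)(x + 1)x / 180
Then P(x) = 366·L_0(x) + 69·L_1(x) - 9·L_2(x) - 6·L_3(x) + 84·L_4(x).
Expanding and collecting terms gives P(x) = 3x⁴ + 6x³ - x² - x - 6.
Evaluating at x = -7: P(-7) = 5097.

5097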